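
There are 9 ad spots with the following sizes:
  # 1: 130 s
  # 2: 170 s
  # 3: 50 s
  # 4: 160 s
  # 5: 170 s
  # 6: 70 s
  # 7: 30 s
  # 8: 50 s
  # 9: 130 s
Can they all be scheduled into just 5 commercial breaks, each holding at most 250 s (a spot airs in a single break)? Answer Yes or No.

Yes

A valid assignment using 5 commercial breaks:
  break 1: 170 + 70 = 240
  break 2: 170 + 50 + 30 = 250
  break 3: 160 + 50 = 210
  break 4: 130 = 130
  break 5: 130 = 130
Every load is within 250 s, so 5 commercial breaks suffice.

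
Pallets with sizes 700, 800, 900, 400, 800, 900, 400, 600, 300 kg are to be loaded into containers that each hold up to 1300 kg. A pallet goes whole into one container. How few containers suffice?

5

Total = 900 + 900 + 800 + 800 + 700 + 600 + 400 + 400 + 300 = 5800 kg.
Lower bound: ⌈5800/1300⌉ = 5 containers.
A packing using 5 containers:
  container 1: 900 + 400 = 1300
  container 2: 900 + 400 = 1300
  container 3: 800 + 300 = 1100
  container 4: 800 = 800
  container 5: 700 + 600 = 1300
This matches the lower bound, so 5 is optimal.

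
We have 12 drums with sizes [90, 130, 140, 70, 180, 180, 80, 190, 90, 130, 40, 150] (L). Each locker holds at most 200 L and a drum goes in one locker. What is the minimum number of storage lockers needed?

9

Total = 190 + 180 + 180 + 150 + 140 + 130 + 130 + 90 + 90 + 80 + 70 + 40 = 1470 L.
Lower bound: ⌈1470/200⌉ = 8 storage lockers.
A packing using 9 storage lockers:
  locker 1: 190 = 190
  locker 2: 180 = 180
  locker 3: 180 = 180
  locker 4: 150 + 40 = 190
  locker 5: 140 = 140
  locker 6: 130 + 70 = 200
  locker 7: 130 = 130
  locker 8: 90 + 90 = 180
  locker 9: 80 = 80
No arrangement into 8 storage lockers stays within capacity, so 9 is optimal.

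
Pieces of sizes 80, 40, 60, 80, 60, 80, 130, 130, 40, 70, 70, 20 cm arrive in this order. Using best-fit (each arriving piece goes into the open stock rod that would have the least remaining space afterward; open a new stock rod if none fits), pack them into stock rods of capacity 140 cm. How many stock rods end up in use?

7

  80 → stock rod 1 (new)  [load 80/140]
  40 → stock rod 1  [load 120/140]
  60 → stock rod 2 (new)  [load 60/140]
  80 → stock rod 2  [load 140/140]
  60 → stock rod 3 (new)  [load 60/140]
  80 → stock rod 3  [load 140/140]
  130 → stock rod 4 (new)  [load 130/140]
  130 → stock rod 5 (new)  [load 130/140]
  40 → stock rod 6 (new)  [load 40/140]
  70 → stock rod 6  [load 110/140]
  70 → stock rod 7 (new)  [load 70/140]
  20 → stock rod 1  [load 140/140]
7 stock rods opened.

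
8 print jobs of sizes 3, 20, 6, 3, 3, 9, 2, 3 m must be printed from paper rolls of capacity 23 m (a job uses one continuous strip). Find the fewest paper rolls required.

3

Total = 20 + 9 + 6 + 3 + 3 + 3 + 3 + 2 = 49 m.
Lower bound: ⌈49/23⌉ = 3 paper rolls.
A packing using 3 paper rolls:
  roll 1: 20 + 3 = 23
  roll 2: 9 + 6 + 3 + 3 + 2 = 23
  roll 3: 3 = 3
This matches the lower bound, so 3 is optimal.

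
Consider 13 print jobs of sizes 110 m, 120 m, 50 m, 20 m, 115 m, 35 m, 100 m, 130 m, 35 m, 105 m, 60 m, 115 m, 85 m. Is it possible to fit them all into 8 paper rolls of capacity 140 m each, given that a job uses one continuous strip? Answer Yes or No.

No

Total = 1080 m; ⌈1080/140⌉ = 8.
The bound of 8 does not rule out 8, but exhaustive search shows no assignment into 8 paper rolls of capacity 140 m exists — the minimum is 9.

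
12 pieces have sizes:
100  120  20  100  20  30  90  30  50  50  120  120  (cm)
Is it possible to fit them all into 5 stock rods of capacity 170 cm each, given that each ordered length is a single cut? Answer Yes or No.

No

Total = 850 cm; ⌈850/170⌉ = 5.
6 pieces each exceed half the capacity and cannot share a stock rod, forcing at least 6 stock rods.
At least 6 stock rods are required, but only 5 are allowed.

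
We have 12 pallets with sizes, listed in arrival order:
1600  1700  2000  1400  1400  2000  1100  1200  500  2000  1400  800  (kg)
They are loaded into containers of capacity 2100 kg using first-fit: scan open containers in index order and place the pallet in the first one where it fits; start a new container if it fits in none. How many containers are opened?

  1600 → container 1 (new)  [load 1600/2100]
  1700 → container 2 (new)  [load 1700/2100]
  2000 → container 3 (new)  [load 2000/2100]
  1400 → container 4 (new)  [load 1400/2100]
  1400 → container 5 (new)  [load 1400/2100]
  2000 → container 6 (new)  [load 2000/2100]
  1100 → container 7 (new)  [load 1100/2100]
  1200 → container 8 (new)  [load 1200/2100]
  500 → container 1  [load 2100/2100]
  2000 → container 9 (new)  [load 2000/2100]
  1400 → container 10 (new)  [load 1400/2100]
  800 → container 7  [load 1900/2100]
10 containers opened.

10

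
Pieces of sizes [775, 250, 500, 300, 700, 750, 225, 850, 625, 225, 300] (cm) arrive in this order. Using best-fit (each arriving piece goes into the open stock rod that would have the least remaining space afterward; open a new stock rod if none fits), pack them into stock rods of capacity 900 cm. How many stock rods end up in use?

  775 → stock rod 1 (new)  [load 775/900]
  250 → stock rod 2 (new)  [load 250/900]
  500 → stock rod 2  [load 750/900]
  300 → stock rod 3 (new)  [load 300/900]
  700 → stock rod 4 (new)  [load 700/900]
  750 → stock rod 5 (new)  [load 750/900]
  225 → stock rod 3  [load 525/900]
  850 → stock rod 6 (new)  [load 850/900]
  625 → stock rod 7 (new)  [load 625/900]
  225 → stock rod 7  [load 850/900]
  300 → stock rod 3  [load 825/900]
7 stock rods opened.

7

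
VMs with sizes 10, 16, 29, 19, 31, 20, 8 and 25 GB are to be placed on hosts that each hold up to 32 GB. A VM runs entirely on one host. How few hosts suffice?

Total = 31 + 29 + 25 + 20 + 19 + 16 + 10 + 8 = 158 GB.
Lower bound: ⌈158/32⌉ = 5 hosts.
A packing using 6 hosts:
  host 1: 31 = 31
  host 2: 29 = 29
  host 3: 25 = 25
  host 4: 20 + 10 = 30
  host 5: 19 + 8 = 27
  host 6: 16 = 16
No arrangement into 5 hosts stays within capacity, so 6 is optimal.

6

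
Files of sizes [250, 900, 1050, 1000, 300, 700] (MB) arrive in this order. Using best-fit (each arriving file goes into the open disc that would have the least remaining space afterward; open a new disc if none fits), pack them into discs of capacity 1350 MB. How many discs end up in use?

  250 → disc 1 (new)  [load 250/1350]
  900 → disc 1  [load 1150/1350]
  1050 → disc 2 (new)  [load 1050/1350]
  1000 → disc 3 (new)  [load 1000/1350]
  300 → disc 2  [load 1350/1350]
  700 → disc 4 (new)  [load 700/1350]
4 discs opened.

4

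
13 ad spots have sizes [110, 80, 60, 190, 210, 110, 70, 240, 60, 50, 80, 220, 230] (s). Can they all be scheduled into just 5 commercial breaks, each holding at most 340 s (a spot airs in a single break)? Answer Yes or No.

Total = 1710 s; ⌈1710/340⌉ = 6.
At least 6 commercial breaks are required, but only 5 are allowed.

No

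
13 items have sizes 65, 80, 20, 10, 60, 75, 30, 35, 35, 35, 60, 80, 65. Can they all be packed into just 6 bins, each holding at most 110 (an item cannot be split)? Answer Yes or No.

No

Total = 650; ⌈650/110⌉ = 6.
7 items each exceed half the capacity and cannot share a bin, forcing at least 7 bins.
At least 7 bins are required, but only 6 are allowed.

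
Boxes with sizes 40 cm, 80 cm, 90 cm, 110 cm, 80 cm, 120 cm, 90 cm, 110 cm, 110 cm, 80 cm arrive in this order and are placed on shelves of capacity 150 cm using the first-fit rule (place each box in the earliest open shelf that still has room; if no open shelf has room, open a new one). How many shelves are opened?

  40 → shelf 1 (new)  [load 40/150]
  80 → shelf 1  [load 120/150]
  90 → shelf 2 (new)  [load 90/150]
  110 → shelf 3 (new)  [load 110/150]
  80 → shelf 4 (new)  [load 80/150]
  120 → shelf 5 (new)  [load 120/150]
  90 → shelf 6 (new)  [load 90/150]
  110 → shelf 7 (new)  [load 110/150]
  110 → shelf 8 (new)  [load 110/150]
  80 → shelf 9 (new)  [load 80/150]
9 shelves opened.

9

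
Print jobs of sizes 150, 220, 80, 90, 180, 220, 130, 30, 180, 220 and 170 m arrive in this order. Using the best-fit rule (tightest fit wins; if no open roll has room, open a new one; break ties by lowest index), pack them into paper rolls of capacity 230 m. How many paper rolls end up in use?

8

  150 → roll 1 (new)  [load 150/230]
  220 → roll 2 (new)  [load 220/230]
  80 → roll 1  [load 230/230]
  90 → roll 3 (new)  [load 90/230]
  180 → roll 4 (new)  [load 180/230]
  220 → roll 5 (new)  [load 220/230]
  130 → roll 3  [load 220/230]
  30 → roll 4  [load 210/230]
  180 → roll 6 (new)  [load 180/230]
  220 → roll 7 (new)  [load 220/230]
  170 → roll 8 (new)  [load 170/230]
8 paper rolls opened.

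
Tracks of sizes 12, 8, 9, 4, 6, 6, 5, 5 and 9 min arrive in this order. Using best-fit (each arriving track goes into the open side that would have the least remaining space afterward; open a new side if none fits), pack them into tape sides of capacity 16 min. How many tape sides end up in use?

  12 → side 1 (new)  [load 12/16]
  8 → side 2 (new)  [load 8/16]
  9 → side 3 (new)  [load 9/16]
  4 → side 1  [load 16/16]
  6 → side 3  [load 15/16]
  6 → side 2  [load 14/16]
  5 → side 4 (new)  [load 5/16]
  5 → side 4  [load 10/16]
  9 → side 5 (new)  [load 9/16]
5 tape sides opened.

5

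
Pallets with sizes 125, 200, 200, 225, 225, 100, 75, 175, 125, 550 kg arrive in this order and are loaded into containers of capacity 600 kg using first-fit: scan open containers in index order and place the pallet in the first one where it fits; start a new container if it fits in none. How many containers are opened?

4

  125 → container 1 (new)  [load 125/600]
  200 → container 1  [load 325/600]
  200 → container 1  [load 525/600]
  225 → container 2 (new)  [load 225/600]
  225 → container 2  [load 450/600]
  100 → container 2  [load 550/600]
  75 → container 1  [load 600/600]
  175 → container 3 (new)  [load 175/600]
  125 → container 3  [load 300/600]
  550 → container 4 (new)  [load 550/600]
4 containers opened.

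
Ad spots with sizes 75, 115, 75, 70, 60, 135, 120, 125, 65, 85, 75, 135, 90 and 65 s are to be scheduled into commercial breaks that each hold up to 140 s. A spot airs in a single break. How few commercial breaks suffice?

Total = 135 + 135 + 125 + 120 + 115 + 90 + 85 + 75 + 75 + 75 + 70 + 65 + 65 + 60 = 1290 s.
Lower bound: ⌈1290/140⌉ = 10 commercial breaks.
A packing using 11 commercial breaks:
  break 1: 135 = 135
  break 2: 135 = 135
  break 3: 125 = 125
  break 4: 120 = 120
  break 5: 115 = 115
  break 6: 90 = 90
  break 7: 85 = 85
  break 8: 75 + 65 = 140
  break 9: 75 + 65 = 140
  break 10: 75 + 60 = 135
  break 11: 70 = 70
No arrangement into 10 commercial breaks stays within capacity, so 11 is optimal.

11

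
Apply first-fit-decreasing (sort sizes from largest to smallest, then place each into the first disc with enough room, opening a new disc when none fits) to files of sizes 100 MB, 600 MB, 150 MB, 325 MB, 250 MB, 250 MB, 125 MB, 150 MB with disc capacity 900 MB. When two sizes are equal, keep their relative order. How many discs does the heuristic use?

3

Sorted descending: 600, 325, 250, 250, 150, 150, 125, 100.
  600 → disc 1 (new)  [load 600/900]
  325 → disc 2 (new)  [load 325/900]
  250 → disc 1  [load 850/900]
  250 → disc 2  [load 575/900]
  150 → disc 2  [load 725/900]
  150 → disc 2  [load 875/900]
  125 → disc 3 (new)  [load 125/900]
  100 → disc 3  [load 225/900]
3 discs opened.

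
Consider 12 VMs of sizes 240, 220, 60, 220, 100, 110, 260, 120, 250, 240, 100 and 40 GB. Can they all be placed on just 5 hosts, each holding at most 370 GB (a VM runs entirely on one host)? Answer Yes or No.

Total = 1960 GB; ⌈1960/370⌉ = 6.
At least 6 hosts are required, but only 5 are allowed.

No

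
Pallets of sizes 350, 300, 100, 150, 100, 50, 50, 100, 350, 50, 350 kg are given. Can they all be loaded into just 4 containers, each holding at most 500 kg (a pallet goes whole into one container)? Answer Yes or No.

A valid assignment using 4 containers:
  container 1: 350 + 150 = 500
  container 2: 350 + 100 + 50 = 500
  container 3: 350 + 100 + 50 = 500
  container 4: 300 + 100 + 50 = 450
Every load is within 500 kg, so 4 containers suffice.

Yes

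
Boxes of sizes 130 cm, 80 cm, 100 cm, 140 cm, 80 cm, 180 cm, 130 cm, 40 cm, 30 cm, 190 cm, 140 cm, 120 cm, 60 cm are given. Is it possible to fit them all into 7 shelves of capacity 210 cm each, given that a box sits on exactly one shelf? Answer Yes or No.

Total = 1420 cm; ⌈1420/210⌉ = 7.
The bound of 7 does not rule out 7, but exhaustive search shows no assignment into 7 shelves of capacity 210 cm exists — the minimum is 8.

No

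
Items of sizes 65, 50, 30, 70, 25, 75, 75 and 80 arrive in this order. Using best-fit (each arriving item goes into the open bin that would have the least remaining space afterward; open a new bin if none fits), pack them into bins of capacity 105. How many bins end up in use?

  65 → bin 1 (new)  [load 65/105]
  50 → bin 2 (new)  [load 50/105]
  30 → bin 1  [load 95/105]
  70 → bin 3 (new)  [load 70/105]
  25 → bin 3  [load 95/105]
  75 → bin 4 (new)  [load 75/105]
  75 → bin 5 (new)  [load 75/105]
  80 → bin 6 (new)  [load 80/105]
6 bins opened.

6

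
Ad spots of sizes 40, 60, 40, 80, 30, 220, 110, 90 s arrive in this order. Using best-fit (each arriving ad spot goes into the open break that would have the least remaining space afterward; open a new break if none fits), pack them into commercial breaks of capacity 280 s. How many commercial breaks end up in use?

  40 → break 1 (new)  [load 40/280]
  60 → break 1  [load 100/280]
  40 → break 1  [load 140/280]
  80 → break 1  [load 220/280]
  30 → break 1  [load 250/280]
  220 → break 2 (new)  [load 220/280]
  110 → break 3 (new)  [load 110/280]
  90 → break 3  [load 200/280]
3 commercial breaks opened.

3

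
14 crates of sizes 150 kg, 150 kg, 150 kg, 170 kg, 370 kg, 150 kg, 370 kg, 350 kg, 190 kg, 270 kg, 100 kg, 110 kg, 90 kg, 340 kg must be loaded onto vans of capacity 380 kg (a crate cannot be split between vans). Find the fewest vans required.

Total = 370 + 370 + 350 + 340 + 270 + 190 + 170 + 150 + 150 + 150 + 150 + 110 + 100 + 90 = 2960 kg.
Lower bound: ⌈2960/380⌉ = 8 vans.
A packing using 9 vans:
  van 1: 370 = 370
  van 2: 370 = 370
  van 3: 350 = 350
  van 4: 340 = 340
  van 5: 270 + 110 = 380
  van 6: 190 + 170 = 360
  van 7: 150 + 150 = 300
  van 8: 150 + 150 = 300
  van 9: 100 + 90 = 190
No arrangement into 8 vans stays within capacity, so 9 is optimal.

9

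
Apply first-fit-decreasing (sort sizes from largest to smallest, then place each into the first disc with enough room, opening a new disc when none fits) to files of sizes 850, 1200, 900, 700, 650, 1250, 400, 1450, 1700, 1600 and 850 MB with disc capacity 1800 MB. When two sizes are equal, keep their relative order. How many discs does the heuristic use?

Sorted descending: 1700, 1600, 1450, 1250, 1200, 900, 850, 850, 700, 650, 400.
  1700 → disc 1 (new)  [load 1700/1800]
  1600 → disc 2 (new)  [load 1600/1800]
  1450 → disc 3 (new)  [load 1450/1800]
  1250 → disc 4 (new)  [load 1250/1800]
  1200 → disc 5 (new)  [load 1200/1800]
  900 → disc 6 (new)  [load 900/1800]
  850 → disc 6  [load 1750/1800]
  850 → disc 7 (new)  [load 850/1800]
  700 → disc 7  [load 1550/1800]
  650 → disc 8 (new)  [load 650/1800]
  400 → disc 4  [load 1650/1800]
8 discs opened.

8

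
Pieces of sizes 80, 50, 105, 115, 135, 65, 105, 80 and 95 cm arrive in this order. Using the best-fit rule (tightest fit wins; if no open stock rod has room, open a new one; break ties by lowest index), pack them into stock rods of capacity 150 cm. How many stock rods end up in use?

  80 → stock rod 1 (new)  [load 80/150]
  50 → stock rod 1  [load 130/150]
  105 → stock rod 2 (new)  [load 105/150]
  115 → stock rod 3 (new)  [load 115/150]
  135 → stock rod 4 (new)  [load 135/150]
  65 → stock rod 5 (new)  [load 65/150]
  105 → stock rod 6 (new)  [load 105/150]
  80 → stock rod 5  [load 145/150]
  95 → stock rod 7 (new)  [load 95/150]
7 stock rods opened.

7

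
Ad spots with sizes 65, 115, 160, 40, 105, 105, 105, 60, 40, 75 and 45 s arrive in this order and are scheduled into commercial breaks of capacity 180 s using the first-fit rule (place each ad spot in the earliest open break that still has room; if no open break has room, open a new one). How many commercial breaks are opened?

6

  65 → break 1 (new)  [load 65/180]
  115 → break 1  [load 180/180]
  160 → break 2 (new)  [load 160/180]
  40 → break 3 (new)  [load 40/180]
  105 → break 3  [load 145/180]
  105 → break 4 (new)  [load 105/180]
  105 → break 5 (new)  [load 105/180]
  60 → break 4  [load 165/180]
  40 → break 5  [load 145/180]
  75 → break 6 (new)  [load 75/180]
  45 → break 6  [load 120/180]
6 commercial breaks opened.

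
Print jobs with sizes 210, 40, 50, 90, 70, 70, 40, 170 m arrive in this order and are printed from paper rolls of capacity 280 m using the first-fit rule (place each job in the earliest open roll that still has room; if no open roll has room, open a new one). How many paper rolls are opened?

3

  210 → roll 1 (new)  [load 210/280]
  40 → roll 1  [load 250/280]
  50 → roll 2 (new)  [load 50/280]
  90 → roll 2  [load 140/280]
  70 → roll 2  [load 210/280]
  70 → roll 2  [load 280/280]
  40 → roll 3 (new)  [load 40/280]
  170 → roll 3  [load 210/280]
3 paper rolls opened.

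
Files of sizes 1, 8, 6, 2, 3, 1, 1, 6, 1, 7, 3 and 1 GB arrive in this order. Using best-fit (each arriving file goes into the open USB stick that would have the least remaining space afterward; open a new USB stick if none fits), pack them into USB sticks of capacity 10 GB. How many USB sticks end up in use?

  1 → USB stick 1 (new)  [load 1/10]
  8 → USB stick 1  [load 9/10]
  6 → USB stick 2 (new)  [load 6/10]
  2 → USB stick 2  [load 8/10]
  3 → USB stick 3 (new)  [load 3/10]
  1 → USB stick 1  [load 10/10]
  1 → USB stick 2  [load 9/10]
  6 → USB stick 3  [load 9/10]
  1 → USB stick 2  [load 10/10]
  7 → USB stick 4 (new)  [load 7/10]
  3 → USB stick 4  [load 10/10]
  1 → USB stick 3  [load 10/10]
4 USB sticks opened.

4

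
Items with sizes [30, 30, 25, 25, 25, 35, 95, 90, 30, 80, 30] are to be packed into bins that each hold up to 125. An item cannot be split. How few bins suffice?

Total = 95 + 90 + 80 + 35 + 30 + 30 + 30 + 30 + 25 + 25 + 25 = 495.
Lower bound: ⌈495/125⌉ = 4 bins.
A packing using 5 bins:
  bin 1: 95 + 30 = 125
  bin 2: 90 + 35 = 125
  bin 3: 80 + 30 = 110
  bin 4: 30 + 30 + 25 + 25 = 110
  bin 5: 25 = 25
No arrangement into 4 bins stays within capacity, so 5 is optimal.

5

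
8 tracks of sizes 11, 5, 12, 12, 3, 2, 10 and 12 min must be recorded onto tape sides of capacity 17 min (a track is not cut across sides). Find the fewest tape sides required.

5

Total = 12 + 12 + 12 + 11 + 10 + 5 + 3 + 2 = 67 min.
Lower bound: ⌈67/17⌉ = 4 tape sides.
Also, 5 tracks each exceed 17/2 min, and no two of those can share a side, so at least 5 tape sides are needed.
A packing using 5 tape sides:
  side 1: 12 + 5 = 17
  side 2: 12 + 3 + 2 = 17
  side 3: 12 = 12
  side 4: 11 = 11
  side 5: 10 = 10
This matches the lower bound, so 5 is optimal.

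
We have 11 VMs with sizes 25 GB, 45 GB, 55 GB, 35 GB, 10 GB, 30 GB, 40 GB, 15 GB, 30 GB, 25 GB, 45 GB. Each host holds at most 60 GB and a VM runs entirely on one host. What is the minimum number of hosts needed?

7

Total = 55 + 45 + 45 + 40 + 35 + 30 + 30 + 25 + 25 + 15 + 10 = 355 GB.
Lower bound: ⌈355/60⌉ = 6 hosts.
A packing using 7 hosts:
  host 1: 55 = 55
  host 2: 45 + 15 = 60
  host 3: 45 + 10 = 55
  host 4: 40 = 40
  host 5: 35 + 25 = 60
  host 6: 30 + 30 = 60
  host 7: 25 = 25
No arrangement into 6 hosts stays within capacity, so 7 is optimal.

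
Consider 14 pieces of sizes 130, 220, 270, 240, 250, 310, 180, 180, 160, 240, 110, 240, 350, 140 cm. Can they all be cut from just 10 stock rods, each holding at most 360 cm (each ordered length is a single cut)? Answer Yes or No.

A valid assignment using 10 stock rods:
  stock rod 1: 350 = 350
  stock rod 2: 310 = 310
  stock rod 3: 270 = 270
  stock rod 4: 250 + 110 = 360
  stock rod 5: 240 = 240
  stock rod 6: 240 = 240
  stock rod 7: 240 = 240
  stock rod 8: 220 + 140 = 360
  stock rod 9: 180 + 180 = 360
  stock rod 10: 160 + 130 = 290
Every load is within 360 cm, so 10 stock rods suffice.

Yes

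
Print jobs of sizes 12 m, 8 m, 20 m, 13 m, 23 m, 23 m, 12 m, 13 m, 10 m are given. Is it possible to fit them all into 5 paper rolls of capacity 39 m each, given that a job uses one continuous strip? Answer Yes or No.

A valid assignment using 4 paper rolls:
  roll 1: 23 + 13 = 36
  roll 2: 23 + 13 = 36
  roll 3: 20 + 12 = 32
  roll 4: 12 + 10 + 8 = 30
That uses only 4 ≤ 5, so 5 paper rolls are enough.

Yes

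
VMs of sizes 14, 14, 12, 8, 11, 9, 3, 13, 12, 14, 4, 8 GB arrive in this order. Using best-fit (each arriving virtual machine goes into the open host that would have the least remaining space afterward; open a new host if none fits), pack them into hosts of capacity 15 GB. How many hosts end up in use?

10

  14 → host 1 (new)  [load 14/15]
  14 → host 2 (new)  [load 14/15]
  12 → host 3 (new)  [load 12/15]
  8 → host 4 (new)  [load 8/15]
  11 → host 5 (new)  [load 11/15]
  9 → host 6 (new)  [load 9/15]
  3 → host 3  [load 15/15]
  13 → host 7 (new)  [load 13/15]
  12 → host 8 (new)  [load 12/15]
  14 → host 9 (new)  [load 14/15]
  4 → host 5  [load 15/15]
  8 → host 10 (new)  [load 8/15]
10 hosts opened.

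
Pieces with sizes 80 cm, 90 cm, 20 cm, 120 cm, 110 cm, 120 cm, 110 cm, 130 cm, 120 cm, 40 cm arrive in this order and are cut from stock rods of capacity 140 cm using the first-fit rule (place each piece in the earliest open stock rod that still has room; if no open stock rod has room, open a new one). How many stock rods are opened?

  80 → stock rod 1 (new)  [load 80/140]
  90 → stock rod 2 (new)  [load 90/140]
  20 → stock rod 1  [load 100/140]
  120 → stock rod 3 (new)  [load 120/140]
  110 → stock rod 4 (new)  [load 110/140]
  120 → stock rod 5 (new)  [load 120/140]
  110 → stock rod 6 (new)  [load 110/140]
  130 → stock rod 7 (new)  [load 130/140]
  120 → stock rod 8 (new)  [load 120/140]
  40 → stock rod 1  [load 140/140]
8 stock rods opened.

8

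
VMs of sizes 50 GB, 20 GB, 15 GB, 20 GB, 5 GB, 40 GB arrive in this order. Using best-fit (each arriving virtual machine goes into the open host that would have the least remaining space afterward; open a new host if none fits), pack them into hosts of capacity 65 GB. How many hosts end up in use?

3

  50 → host 1 (new)  [load 50/65]
  20 → host 2 (new)  [load 20/65]
  15 → host 1  [load 65/65]
  20 → host 2  [load 40/65]
  5 → host 2  [load 45/65]
  40 → host 3 (new)  [load 40/65]
3 hosts opened.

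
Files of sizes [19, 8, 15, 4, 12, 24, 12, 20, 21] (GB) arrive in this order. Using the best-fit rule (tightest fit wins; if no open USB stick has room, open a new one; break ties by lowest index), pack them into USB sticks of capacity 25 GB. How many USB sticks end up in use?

  19 → USB stick 1 (new)  [load 19/25]
  8 → USB stick 2 (new)  [load 8/25]
  15 → USB stick 2  [load 23/25]
  4 → USB stick 1  [load 23/25]
  12 → USB stick 3 (new)  [load 12/25]
  24 → USB stick 4 (new)  [load 24/25]
  12 → USB stick 3  [load 24/25]
  20 → USB stick 5 (new)  [load 20/25]
  21 → USB stick 6 (new)  [load 21/25]
6 USB sticks opened.

6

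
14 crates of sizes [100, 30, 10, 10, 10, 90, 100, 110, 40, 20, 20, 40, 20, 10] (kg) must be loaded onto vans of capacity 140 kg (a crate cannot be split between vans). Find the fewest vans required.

5

Total = 110 + 100 + 100 + 90 + 40 + 40 + 30 + 20 + 20 + 20 + 10 + 10 + 10 + 10 = 610 kg.
Lower bound: ⌈610/140⌉ = 5 vans.
A packing using 5 vans:
  van 1: 110 + 30 = 140
  van 2: 100 + 40 = 140
  van 3: 100 + 40 = 140
  van 4: 90 + 20 + 20 + 10 = 140
  van 5: 20 + 10 + 10 + 10 = 50
This matches the lower bound, so 5 is optimal.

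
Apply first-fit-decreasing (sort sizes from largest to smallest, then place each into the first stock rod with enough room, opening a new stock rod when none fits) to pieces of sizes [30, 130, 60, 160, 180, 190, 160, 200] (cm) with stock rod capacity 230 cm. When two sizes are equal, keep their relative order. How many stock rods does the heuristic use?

6

Sorted descending: 200, 190, 180, 160, 160, 130, 60, 30.
  200 → stock rod 1 (new)  [load 200/230]
  190 → stock rod 2 (new)  [load 190/230]
  180 → stock rod 3 (new)  [load 180/230]
  160 → stock rod 4 (new)  [load 160/230]
  160 → stock rod 5 (new)  [load 160/230]
  130 → stock rod 6 (new)  [load 130/230]
  60 → stock rod 4  [load 220/230]
  30 → stock rod 1  [load 230/230]
6 stock rods opened.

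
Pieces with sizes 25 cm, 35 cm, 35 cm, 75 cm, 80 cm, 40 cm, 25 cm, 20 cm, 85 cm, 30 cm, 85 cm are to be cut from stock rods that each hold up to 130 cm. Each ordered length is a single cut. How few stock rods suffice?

Total = 85 + 85 + 80 + 75 + 40 + 35 + 35 + 30 + 25 + 25 + 20 = 535 cm.
Lower bound: ⌈535/130⌉ = 5 stock rods.
A packing using 5 stock rods:
  stock rod 1: 85 + 40 = 125
  stock rod 2: 85 + 35 = 120
  stock rod 3: 80 + 35 = 115
  stock rod 4: 75 + 30 + 25 = 130
  stock rod 5: 25 + 20 = 45
This matches the lower bound, so 5 is optimal.

5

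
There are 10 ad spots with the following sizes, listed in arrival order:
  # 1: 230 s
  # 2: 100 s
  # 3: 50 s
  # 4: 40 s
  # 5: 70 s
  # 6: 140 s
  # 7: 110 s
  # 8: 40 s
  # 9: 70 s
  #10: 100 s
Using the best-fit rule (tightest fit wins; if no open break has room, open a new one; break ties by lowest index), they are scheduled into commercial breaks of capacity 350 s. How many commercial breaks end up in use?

3

  230 → break 1 (new)  [load 230/350]
  100 → break 1  [load 330/350]
  50 → break 2 (new)  [load 50/350]
  40 → break 2  [load 90/350]
  70 → break 2  [load 160/350]
  140 → break 2  [load 300/350]
  110 → break 3 (new)  [load 110/350]
  40 → break 2  [load 340/350]
  70 → break 3  [load 180/350]
  100 → break 3  [load 280/350]
3 commercial breaks opened.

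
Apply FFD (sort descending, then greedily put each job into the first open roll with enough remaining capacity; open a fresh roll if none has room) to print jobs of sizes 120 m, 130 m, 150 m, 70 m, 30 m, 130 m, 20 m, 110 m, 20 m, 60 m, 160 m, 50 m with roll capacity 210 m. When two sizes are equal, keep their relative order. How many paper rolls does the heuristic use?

6

Sorted descending: 160, 150, 130, 130, 120, 110, 70, 60, 50, 30, 20, 20.
  160 → roll 1 (new)  [load 160/210]
  150 → roll 2 (new)  [load 150/210]
  130 → roll 3 (new)  [load 130/210]
  130 → roll 4 (new)  [load 130/210]
  120 → roll 5 (new)  [load 120/210]
  110 → roll 6 (new)  [load 110/210]
  70 → roll 3  [load 200/210]
  60 → roll 2  [load 210/210]
  50 → roll 1  [load 210/210]
  30 → roll 4  [load 160/210]
  20 → roll 4  [load 180/210]
  20 → roll 4  [load 200/210]
6 paper rolls opened.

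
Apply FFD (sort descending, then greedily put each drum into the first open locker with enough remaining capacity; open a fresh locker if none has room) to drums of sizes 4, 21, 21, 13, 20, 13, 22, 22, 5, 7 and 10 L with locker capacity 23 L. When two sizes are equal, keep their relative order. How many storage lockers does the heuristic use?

8

Sorted descending: 22, 22, 21, 21, 20, 13, 13, 10, 7, 5, 4.
  22 → locker 1 (new)  [load 22/23]
  22 → locker 2 (new)  [load 22/23]
  21 → locker 3 (new)  [load 21/23]
  21 → locker 4 (new)  [load 21/23]
  20 → locker 5 (new)  [load 20/23]
  13 → locker 6 (new)  [load 13/23]
  13 → locker 7 (new)  [load 13/23]
  10 → locker 6  [load 23/23]
  7 → locker 7  [load 20/23]
  5 → locker 8 (new)  [load 5/23]
  4 → locker 8  [load 9/23]
8 storage lockers opened.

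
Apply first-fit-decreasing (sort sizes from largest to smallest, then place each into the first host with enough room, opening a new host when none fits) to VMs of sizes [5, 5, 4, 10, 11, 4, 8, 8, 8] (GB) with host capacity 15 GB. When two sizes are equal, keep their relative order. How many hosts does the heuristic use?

Sorted descending: 11, 10, 8, 8, 8, 5, 5, 4, 4.
  11 → host 1 (new)  [load 11/15]
  10 → host 2 (new)  [load 10/15]
  8 → host 3 (new)  [load 8/15]
  8 → host 4 (new)  [load 8/15]
  8 → host 5 (new)  [load 8/15]
  5 → host 2  [load 15/15]
  5 → host 3  [load 13/15]
  4 → host 1  [load 15/15]
  4 → host 4  [load 12/15]
5 hosts opened.

5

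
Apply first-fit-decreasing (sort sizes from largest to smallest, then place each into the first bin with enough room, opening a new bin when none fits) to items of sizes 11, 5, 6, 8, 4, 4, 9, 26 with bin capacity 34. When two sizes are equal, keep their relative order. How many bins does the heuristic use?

3

Sorted descending: 26, 11, 9, 8, 6, 5, 4, 4.
  26 → bin 1 (new)  [load 26/34]
  11 → bin 2 (new)  [load 11/34]
  9 → bin 2  [load 20/34]
  8 → bin 1  [load 34/34]
  6 → bin 2  [load 26/34]
  5 → bin 2  [load 31/34]
  4 → bin 3 (new)  [load 4/34]
  4 → bin 3  [load 8/34]
3 bins opened.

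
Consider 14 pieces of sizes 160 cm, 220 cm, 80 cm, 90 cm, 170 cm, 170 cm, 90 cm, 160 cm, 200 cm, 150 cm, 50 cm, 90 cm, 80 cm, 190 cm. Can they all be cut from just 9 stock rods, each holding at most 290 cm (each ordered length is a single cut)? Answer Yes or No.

A valid assignment using 8 stock rods:
  stock rod 1: 220 + 50 = 270
  stock rod 2: 200 + 90 = 290
  stock rod 3: 190 + 90 = 280
  stock rod 4: 170 + 90 = 260
  stock rod 5: 170 + 80 = 250
  stock rod 6: 160 + 80 = 240
  stock rod 7: 160 = 160
  stock rod 8: 150 = 150
That uses only 8 ≤ 9, so 9 stock rods are enough.

Yes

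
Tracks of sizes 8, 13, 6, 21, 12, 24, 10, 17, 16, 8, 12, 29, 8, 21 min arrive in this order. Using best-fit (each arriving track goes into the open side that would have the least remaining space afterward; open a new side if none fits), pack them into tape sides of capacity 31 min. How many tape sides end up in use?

  8 → side 1 (new)  [load 8/31]
  13 → side 1  [load 21/31]
  6 → side 1  [load 27/31]
  21 → side 2 (new)  [load 21/31]
  12 → side 3 (new)  [load 12/31]
  24 → side 4 (new)  [load 24/31]
  10 → side 2  [load 31/31]
  17 → side 3  [load 29/31]
  16 → side 5 (new)  [load 16/31]
  8 → side 5  [load 24/31]
  12 → side 6 (new)  [load 12/31]
  29 → side 7 (new)  [load 29/31]
  8 → side 6  [load 20/31]
  21 → side 8 (new)  [load 21/31]
8 tape sides opened.

8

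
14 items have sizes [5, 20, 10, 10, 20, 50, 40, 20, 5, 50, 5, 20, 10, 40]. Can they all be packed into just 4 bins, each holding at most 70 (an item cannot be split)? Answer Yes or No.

No

Total = 305; ⌈305/70⌉ = 5.
At least 5 bins are required, but only 4 are allowed.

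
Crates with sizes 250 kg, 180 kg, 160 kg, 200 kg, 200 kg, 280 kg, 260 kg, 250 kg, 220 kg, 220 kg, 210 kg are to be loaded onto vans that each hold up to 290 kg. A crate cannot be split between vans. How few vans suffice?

11

Total = 280 + 260 + 250 + 250 + 220 + 220 + 210 + 200 + 200 + 180 + 160 = 2430 kg.
Lower bound: ⌈2430/290⌉ = 9 vans.
Also, 11 crates each exceed 145 kg, and no two of those can share a van, so at least 11 vans are needed.
A packing using 11 vans:
  van 1: 280 = 280
  van 2: 260 = 260
  van 3: 250 = 250
  van 4: 250 = 250
  van 5: 220 = 220
  van 6: 220 = 220
  van 7: 210 = 210
  van 8: 200 = 200
  van 9: 200 = 200
  van 10: 180 = 180
  van 11: 160 = 160
This matches the lower bound, so 11 is optimal.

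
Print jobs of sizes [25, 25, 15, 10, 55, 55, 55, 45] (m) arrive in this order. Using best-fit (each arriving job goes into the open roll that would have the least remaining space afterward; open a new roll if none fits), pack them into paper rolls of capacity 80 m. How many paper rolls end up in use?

  25 → roll 1 (new)  [load 25/80]
  25 → roll 1  [load 50/80]
  15 → roll 1  [load 65/80]
  10 → roll 1  [load 75/80]
  55 → roll 2 (new)  [load 55/80]
  55 → roll 3 (new)  [load 55/80]
  55 → roll 4 (new)  [load 55/80]
  45 → roll 5 (new)  [load 45/80]
5 paper rolls opened.

5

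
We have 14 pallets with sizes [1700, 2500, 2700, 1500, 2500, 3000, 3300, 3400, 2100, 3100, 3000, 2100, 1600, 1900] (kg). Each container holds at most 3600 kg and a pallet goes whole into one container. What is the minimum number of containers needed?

Total = 3400 + 3300 + 3100 + 3000 + 3000 + 2700 + 2500 + 2500 + 2100 + 2100 + 1900 + 1700 + 1600 + 1500 = 34400 kg.
Lower bound: ⌈34400/3600⌉ = 10 containers.
Also, 11 pallets each exceed 1800 kg, and no two of those can share a container, so at least 11 containers are needed.
A packing using 12 containers:
  container 1: 3400 = 3400
  container 2: 3300 = 3300
  container 3: 3100 = 3100
  container 4: 3000 = 3000
  container 5: 3000 = 3000
  container 6: 2700 = 2700
  container 7: 2500 = 2500
  container 8: 2500 = 2500
  container 9: 2100 + 1500 = 3600
  container 10: 2100 = 2100
  container 11: 1900 + 1700 = 3600
  container 12: 1600 = 1600
No arrangement into 11 containers stays within capacity, so 12 is optimal.

12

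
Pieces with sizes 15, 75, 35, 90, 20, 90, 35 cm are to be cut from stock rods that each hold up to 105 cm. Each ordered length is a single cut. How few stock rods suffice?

4

Total = 90 + 90 + 75 + 35 + 35 + 20 + 15 = 360 cm.
Lower bound: ⌈360/105⌉ = 4 stock rods.
A packing using 4 stock rods:
  stock rod 1: 90 + 15 = 105
  stock rod 2: 90 = 90
  stock rod 3: 75 + 20 = 95
  stock rod 4: 35 + 35 = 70
This matches the lower bound, so 4 is optimal.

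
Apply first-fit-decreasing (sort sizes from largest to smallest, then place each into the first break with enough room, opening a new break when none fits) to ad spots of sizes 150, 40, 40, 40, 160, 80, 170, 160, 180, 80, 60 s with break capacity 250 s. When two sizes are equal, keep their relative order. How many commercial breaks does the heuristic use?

5

Sorted descending: 180, 170, 160, 160, 150, 80, 80, 60, 40, 40, 40.
  180 → break 1 (new)  [load 180/250]
  170 → break 2 (new)  [load 170/250]
  160 → break 3 (new)  [load 160/250]
  160 → break 4 (new)  [load 160/250]
  150 → break 5 (new)  [load 150/250]
  80 → break 2  [load 250/250]
  80 → break 3  [load 240/250]
  60 → break 1  [load 240/250]
  40 → break 4  [load 200/250]
  40 → break 4  [load 240/250]
  40 → break 5  [load 190/250]
5 commercial breaks opened.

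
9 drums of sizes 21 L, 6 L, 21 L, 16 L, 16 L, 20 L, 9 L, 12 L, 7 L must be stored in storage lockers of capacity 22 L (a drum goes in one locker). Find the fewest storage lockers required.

7

Total = 21 + 21 + 20 + 16 + 16 + 12 + 9 + 7 + 6 = 128 L.
Lower bound: ⌈128/22⌉ = 6 storage lockers.
A packing using 7 storage lockers:
  locker 1: 21 = 21
  locker 2: 21 = 21
  locker 3: 20 = 20
  locker 4: 16 + 6 = 22
  locker 5: 16 = 16
  locker 6: 12 + 9 = 21
  locker 7: 7 = 7
No arrangement into 6 storage lockers stays within capacity, so 7 is optimal.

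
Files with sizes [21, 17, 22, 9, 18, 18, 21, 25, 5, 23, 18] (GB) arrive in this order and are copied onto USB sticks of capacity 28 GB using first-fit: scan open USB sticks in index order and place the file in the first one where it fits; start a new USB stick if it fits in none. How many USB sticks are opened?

  21 → USB stick 1 (new)  [load 21/28]
  17 → USB stick 2 (new)  [load 17/28]
  22 → USB stick 3 (new)  [load 22/28]
  9 → USB stick 2  [load 26/28]
  18 → USB stick 4 (new)  [load 18/28]
  18 → USB stick 5 (new)  [load 18/28]
  21 → USB stick 6 (new)  [load 21/28]
  25 → USB stick 7 (new)  [load 25/28]
  5 → USB stick 1  [load 26/28]
  23 → USB stick 8 (new)  [load 23/28]
  18 → USB stick 9 (new)  [load 18/28]
9 USB sticks opened.

9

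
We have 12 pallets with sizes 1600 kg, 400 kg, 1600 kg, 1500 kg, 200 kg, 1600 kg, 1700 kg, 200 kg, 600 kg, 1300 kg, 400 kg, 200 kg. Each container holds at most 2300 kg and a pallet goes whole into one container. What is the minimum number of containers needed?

6

Total = 1700 + 1600 + 1600 + 1600 + 1500 + 1300 + 600 + 400 + 400 + 200 + 200 + 200 = 11300 kg.
Lower bound: ⌈11300/2300⌉ = 5 containers.
Also, 6 pallets each exceed 1150 kg, and no two of those can share a container, so at least 6 containers are needed.
A packing using 6 containers:
  container 1: 1700 + 600 = 2300
  container 2: 1600 + 400 + 200 = 2200
  container 3: 1600 + 400 + 200 = 2200
  container 4: 1600 + 200 = 1800
  container 5: 1500 = 1500
  container 6: 1300 = 1300
This matches the lower bound, so 6 is optimal.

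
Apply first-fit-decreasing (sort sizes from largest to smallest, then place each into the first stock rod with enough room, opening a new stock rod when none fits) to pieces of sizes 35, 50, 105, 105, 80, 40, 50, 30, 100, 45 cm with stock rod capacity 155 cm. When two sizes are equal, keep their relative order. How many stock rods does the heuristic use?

5

Sorted descending: 105, 105, 100, 80, 50, 50, 45, 40, 35, 30.
  105 → stock rod 1 (new)  [load 105/155]
  105 → stock rod 2 (new)  [load 105/155]
  100 → stock rod 3 (new)  [load 100/155]
  80 → stock rod 4 (new)  [load 80/155]
  50 → stock rod 1  [load 155/155]
  50 → stock rod 2  [load 155/155]
  45 → stock rod 3  [load 145/155]
  40 → stock rod 4  [load 120/155]
  35 → stock rod 4  [load 155/155]
  30 → stock rod 5 (new)  [load 30/155]
5 stock rods opened.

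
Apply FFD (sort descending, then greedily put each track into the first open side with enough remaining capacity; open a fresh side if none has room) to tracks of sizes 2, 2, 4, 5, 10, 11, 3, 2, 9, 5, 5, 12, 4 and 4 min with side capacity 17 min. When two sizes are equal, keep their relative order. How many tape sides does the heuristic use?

Sorted descending: 12, 11, 10, 9, 5, 5, 5, 4, 4, 4, 3, 2, 2, 2.
  12 → side 1 (new)  [load 12/17]
  11 → side 2 (new)  [load 11/17]
  10 → side 3 (new)  [load 10/17]
  9 → side 4 (new)  [load 9/17]
  5 → side 1  [load 17/17]
  5 → side 2  [load 16/17]
  5 → side 3  [load 15/17]
  4 → side 4  [load 13/17]
  4 → side 4  [load 17/17]
  4 → side 5 (new)  [load 4/17]
  3 → side 5  [load 7/17]
  2 → side 3  [load 17/17]
  2 → side 5  [load 9/17]
  2 → side 5  [load 11/17]
5 tape sides opened.

5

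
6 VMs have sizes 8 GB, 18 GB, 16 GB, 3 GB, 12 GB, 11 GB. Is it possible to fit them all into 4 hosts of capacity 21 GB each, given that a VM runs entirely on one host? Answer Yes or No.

A valid assignment using 4 hosts:
  host 1: 18 + 3 = 21
  host 2: 16 = 16
  host 3: 12 + 8 = 20
  host 4: 11 = 11
Every load is within 21 GB, so 4 hosts suffice.

Yes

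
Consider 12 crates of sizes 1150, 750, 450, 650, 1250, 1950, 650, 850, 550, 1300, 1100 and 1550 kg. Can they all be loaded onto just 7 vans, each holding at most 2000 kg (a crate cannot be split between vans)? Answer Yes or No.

Yes

A valid assignment using 7 vans:
  van 1: 1950 = 1950
  van 2: 1550 + 450 = 2000
  van 3: 1300 + 650 = 1950
  van 4: 1250 + 750 = 2000
  van 5: 1150 + 850 = 2000
  van 6: 1100 + 650 = 1750
  van 7: 550 = 550
Every load is within 2000 kg, so 7 vans suffice.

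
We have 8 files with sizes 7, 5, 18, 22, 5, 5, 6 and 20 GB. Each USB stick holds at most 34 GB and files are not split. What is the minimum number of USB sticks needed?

Total = 22 + 20 + 18 + 7 + 6 + 5 + 5 + 5 = 88 GB.
Lower bound: ⌈88/34⌉ = 3 USB sticks.
A packing using 3 USB sticks:
  USB stick 1: 22 + 7 + 5 = 34
  USB stick 2: 20 + 6 + 5 = 31
  USB stick 3: 18 + 5 = 23
This matches the lower bound, so 3 is optimal.

3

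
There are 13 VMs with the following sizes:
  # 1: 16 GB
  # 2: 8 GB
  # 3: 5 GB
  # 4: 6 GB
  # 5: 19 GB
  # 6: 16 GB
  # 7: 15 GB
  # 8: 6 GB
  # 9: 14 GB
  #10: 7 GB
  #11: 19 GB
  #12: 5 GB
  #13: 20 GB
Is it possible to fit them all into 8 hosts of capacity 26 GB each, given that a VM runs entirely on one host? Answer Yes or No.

A valid assignment using 7 hosts:
  host 1: 20 + 6 = 26
  host 2: 19 + 7 = 26
  host 3: 19 + 6 = 25
  host 4: 16 + 8 = 24
  host 5: 16 + 5 + 5 = 26
  host 6: 15 = 15
  host 7: 14 = 14
That uses only 7 ≤ 8, so 8 hosts are enough.

Yes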